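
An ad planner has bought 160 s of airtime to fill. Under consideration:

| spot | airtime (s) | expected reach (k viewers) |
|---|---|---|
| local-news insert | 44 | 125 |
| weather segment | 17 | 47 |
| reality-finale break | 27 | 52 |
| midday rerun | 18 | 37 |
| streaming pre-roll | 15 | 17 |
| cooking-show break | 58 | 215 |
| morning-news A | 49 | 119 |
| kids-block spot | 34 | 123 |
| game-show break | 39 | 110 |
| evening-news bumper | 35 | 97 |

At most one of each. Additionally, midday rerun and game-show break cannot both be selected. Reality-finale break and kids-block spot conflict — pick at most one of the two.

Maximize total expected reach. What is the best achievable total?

Ranking by ratio (expected reach/s): cooking-show break 3.71, kids-block spot 3.62, local-news insert 2.84.
Local-news insert + weather segment + cooking-show break + kids-block spot uses 153 of the 160 s and totals 510.

510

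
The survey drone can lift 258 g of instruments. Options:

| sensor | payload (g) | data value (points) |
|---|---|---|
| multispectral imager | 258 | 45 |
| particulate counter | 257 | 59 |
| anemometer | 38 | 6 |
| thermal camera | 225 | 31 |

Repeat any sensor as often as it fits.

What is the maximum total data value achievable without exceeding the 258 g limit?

59

Ranking by ratio (data value/g): particulate counter 0.23, multispectral imager 0.17, anemometer 0.16.
The ratio ordering already packs tightly: particulate counter, 257 g, 59.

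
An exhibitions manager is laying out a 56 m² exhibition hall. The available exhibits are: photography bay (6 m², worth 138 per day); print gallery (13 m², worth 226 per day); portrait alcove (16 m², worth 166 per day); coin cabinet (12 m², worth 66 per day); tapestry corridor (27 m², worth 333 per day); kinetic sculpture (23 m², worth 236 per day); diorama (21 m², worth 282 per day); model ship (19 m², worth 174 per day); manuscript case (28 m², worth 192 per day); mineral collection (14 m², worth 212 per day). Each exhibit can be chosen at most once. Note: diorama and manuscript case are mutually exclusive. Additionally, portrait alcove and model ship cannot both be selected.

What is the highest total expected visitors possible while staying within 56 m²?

Density check — photography bay 23.00, print gallery 17.38, mineral collection 15.14, diorama 13.43 are the best per m².
Best packing: photography bay + print gallery + diorama + mineral collection — 54 m², 858 total.

858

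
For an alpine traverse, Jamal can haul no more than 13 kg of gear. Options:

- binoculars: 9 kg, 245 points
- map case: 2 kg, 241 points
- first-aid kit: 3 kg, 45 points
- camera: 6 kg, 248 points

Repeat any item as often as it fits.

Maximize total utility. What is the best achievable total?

1446

Density check — map case 120.50, camera 41.33, binoculars 27.22 are the best per kg.
Taking 6×map case: 12 kg used, 1446 in utility.
The spare 1 kg is too small for any remaining item, and no exchange beats 1446.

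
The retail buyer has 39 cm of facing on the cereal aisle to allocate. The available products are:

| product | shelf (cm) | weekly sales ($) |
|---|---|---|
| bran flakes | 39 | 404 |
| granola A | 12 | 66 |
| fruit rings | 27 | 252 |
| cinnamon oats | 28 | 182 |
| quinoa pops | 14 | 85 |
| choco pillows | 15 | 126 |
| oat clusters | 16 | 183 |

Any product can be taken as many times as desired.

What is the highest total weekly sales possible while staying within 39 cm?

404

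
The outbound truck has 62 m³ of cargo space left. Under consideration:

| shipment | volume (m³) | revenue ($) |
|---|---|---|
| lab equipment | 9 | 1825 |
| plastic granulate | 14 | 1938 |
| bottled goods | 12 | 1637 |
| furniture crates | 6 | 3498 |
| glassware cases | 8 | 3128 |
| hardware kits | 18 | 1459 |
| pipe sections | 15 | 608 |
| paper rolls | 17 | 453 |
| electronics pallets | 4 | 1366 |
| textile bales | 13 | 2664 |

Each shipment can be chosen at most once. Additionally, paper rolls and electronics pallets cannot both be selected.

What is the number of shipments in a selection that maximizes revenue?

Optimal total is 14690.
For example lab equipment + plastic granulate + bottled goods + furniture crates + glassware cases + textile bales achieves it, using 62 m³.
Every optimal selection uses 6 shipments.

6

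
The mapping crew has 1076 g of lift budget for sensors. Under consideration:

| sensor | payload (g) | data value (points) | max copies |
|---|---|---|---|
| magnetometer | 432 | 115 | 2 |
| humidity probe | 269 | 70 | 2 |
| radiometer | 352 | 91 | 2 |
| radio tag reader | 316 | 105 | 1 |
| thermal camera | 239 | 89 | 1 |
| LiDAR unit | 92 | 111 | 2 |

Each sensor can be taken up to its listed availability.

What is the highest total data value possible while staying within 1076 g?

486

Density check — LiDAR unit 1.21, thermal camera 0.37, radio tag reader 0.33, magnetometer 0.27 are the best per g.
The ratio ordering already packs tightly: humidity probe + radio tag reader + thermal camera + 2×LiDAR unit, 1008 g, 486.
Every other selection either busts 1076 g or exceeds an availability limit or fails to beat 486.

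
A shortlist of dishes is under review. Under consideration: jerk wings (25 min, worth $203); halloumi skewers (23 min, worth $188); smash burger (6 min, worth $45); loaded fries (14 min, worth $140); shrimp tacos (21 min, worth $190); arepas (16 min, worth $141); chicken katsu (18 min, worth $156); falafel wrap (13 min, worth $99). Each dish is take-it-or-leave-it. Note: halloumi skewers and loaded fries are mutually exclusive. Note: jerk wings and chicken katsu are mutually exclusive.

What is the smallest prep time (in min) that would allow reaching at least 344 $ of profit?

39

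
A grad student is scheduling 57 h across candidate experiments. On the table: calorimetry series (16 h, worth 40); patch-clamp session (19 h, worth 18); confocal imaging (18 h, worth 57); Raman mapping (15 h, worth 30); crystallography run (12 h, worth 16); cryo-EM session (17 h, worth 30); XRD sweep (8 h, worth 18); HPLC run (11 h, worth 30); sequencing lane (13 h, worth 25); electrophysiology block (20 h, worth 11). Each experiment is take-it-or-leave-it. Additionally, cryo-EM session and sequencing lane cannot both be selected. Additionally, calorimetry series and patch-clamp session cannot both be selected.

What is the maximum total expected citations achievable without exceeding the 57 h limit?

145

Calorimetry series + confocal imaging + Raman mapping + XRD sweep uses 57 of the 57 h and totals 145.
That's the maximum — no feasible swap from here does better than 145.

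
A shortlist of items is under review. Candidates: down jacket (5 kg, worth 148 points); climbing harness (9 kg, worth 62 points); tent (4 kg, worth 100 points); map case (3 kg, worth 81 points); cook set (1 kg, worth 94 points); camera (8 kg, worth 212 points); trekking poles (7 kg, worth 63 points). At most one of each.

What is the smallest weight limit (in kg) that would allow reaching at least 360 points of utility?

Look for the lowest-weight combination reaching 360.
map case + cook set + camera reaches 387 using 12 kg.
Below 12 kg the best achievable stays under 360.

12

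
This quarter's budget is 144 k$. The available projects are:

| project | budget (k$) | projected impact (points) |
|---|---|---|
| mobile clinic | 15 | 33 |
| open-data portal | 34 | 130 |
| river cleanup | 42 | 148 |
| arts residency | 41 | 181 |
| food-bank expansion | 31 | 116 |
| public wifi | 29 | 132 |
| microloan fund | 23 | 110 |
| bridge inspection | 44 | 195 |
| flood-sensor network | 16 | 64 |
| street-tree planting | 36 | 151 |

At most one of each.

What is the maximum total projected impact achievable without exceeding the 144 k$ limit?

Density check — microloan fund 4.78, public wifi 4.55, bridge inspection 4.43 are the best per k$.
A density-first pass picks arts residency + public wifi + microloan fund + bridge inspection — 618 at 137 k$.
The 29 k$ tied up in public wifi is better spent on street-tree planting — total rises to 637 (144 k$).

637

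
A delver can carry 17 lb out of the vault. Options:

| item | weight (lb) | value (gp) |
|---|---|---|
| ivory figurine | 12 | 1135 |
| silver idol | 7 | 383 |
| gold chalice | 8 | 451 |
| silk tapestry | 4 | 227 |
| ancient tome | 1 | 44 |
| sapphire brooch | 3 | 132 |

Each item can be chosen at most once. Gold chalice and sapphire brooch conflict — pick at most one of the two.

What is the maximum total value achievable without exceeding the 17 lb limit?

Best packing: ivory figurine + silk tapestry + ancient tome — 17 lb, 1406 total.

1406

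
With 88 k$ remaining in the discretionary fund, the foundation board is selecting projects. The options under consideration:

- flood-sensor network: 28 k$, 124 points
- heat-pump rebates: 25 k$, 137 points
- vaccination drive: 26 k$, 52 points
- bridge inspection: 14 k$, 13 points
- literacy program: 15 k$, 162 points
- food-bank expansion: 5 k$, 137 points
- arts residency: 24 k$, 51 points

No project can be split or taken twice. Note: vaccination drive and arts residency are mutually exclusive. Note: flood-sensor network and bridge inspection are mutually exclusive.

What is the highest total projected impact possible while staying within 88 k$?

Ranking by ratio (projected impact/k$): food-bank expansion 27.40, literacy program 10.80, heat-pump rebates 5.48, flood-sensor network 4.43.
Flood-sensor network + heat-pump rebates + literacy program + food-bank expansion uses 73 of the 88 k$ and totals 560.
Runner-up heat-pump rebates + vaccination drive + bridge inspection + literacy program + food-bank expansion tops out at 501.

560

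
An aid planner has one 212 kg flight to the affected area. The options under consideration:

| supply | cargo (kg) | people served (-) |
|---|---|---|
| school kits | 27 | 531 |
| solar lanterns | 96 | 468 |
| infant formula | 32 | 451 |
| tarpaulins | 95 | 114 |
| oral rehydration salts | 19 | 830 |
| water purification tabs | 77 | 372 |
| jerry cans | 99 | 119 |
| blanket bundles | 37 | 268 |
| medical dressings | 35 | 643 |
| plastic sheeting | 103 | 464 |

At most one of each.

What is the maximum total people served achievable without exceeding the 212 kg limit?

By people served per kg: oral rehydration salts 43.68, school kits 19.67, medical dressings 18.37 lead.
Filling by ratio: school kits + infant formula + oral rehydration salts + blanket bundles + medical dressings for 2723, with 62 kg left unused.
Dropping blanket bundles frees 37 kg; slotting in solar lanterns (96 kg) lifts the total to 2923 at 209 kg.

2923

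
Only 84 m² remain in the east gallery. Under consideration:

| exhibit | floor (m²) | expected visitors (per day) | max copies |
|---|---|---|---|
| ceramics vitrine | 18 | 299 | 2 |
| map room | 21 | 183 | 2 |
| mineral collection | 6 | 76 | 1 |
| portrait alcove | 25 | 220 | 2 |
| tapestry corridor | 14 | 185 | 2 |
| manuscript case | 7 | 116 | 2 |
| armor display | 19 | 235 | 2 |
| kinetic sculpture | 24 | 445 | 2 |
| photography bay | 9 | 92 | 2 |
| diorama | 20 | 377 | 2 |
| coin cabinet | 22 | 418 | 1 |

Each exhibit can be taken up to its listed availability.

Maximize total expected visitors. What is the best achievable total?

Ranking by ratio (expected visitors/m²): coin cabinet 19.00, diorama 18.85, kinetic sculpture 18.54.
Filling by ratio: ceramics vitrine + 2×diorama + coin cabinet for 1471, with 4 m² left unused.
Replace ceramics vitrine and 2×diorama with 2×manuscript case + 2×kinetic sculpture: the trade gains 69 net, giving 1540 at 84 m².
That's the maximum — no swap from here does better than 1540.

1540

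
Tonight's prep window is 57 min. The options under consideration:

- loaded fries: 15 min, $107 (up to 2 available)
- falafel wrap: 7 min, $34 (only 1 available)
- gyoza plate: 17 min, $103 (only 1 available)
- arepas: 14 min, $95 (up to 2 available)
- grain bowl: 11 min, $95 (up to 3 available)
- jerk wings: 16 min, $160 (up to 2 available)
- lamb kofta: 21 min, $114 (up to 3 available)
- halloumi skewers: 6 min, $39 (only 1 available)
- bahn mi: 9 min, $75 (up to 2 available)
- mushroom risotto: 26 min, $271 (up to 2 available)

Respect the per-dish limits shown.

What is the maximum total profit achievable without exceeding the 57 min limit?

Ranking by ratio (profit/min): mushroom risotto 10.42, jerk wings 10.00, grain bowl 8.64, bahn mi 8.33.
Taking the top-ratio dishes first gives 2×mushroom risotto for 542 (52 min).
Dropping mushroom risotto frees 26 min; slotting in jerk wings + halloumi skewers + bahn mi (31 min) lifts the total to 545 at 57 min.

545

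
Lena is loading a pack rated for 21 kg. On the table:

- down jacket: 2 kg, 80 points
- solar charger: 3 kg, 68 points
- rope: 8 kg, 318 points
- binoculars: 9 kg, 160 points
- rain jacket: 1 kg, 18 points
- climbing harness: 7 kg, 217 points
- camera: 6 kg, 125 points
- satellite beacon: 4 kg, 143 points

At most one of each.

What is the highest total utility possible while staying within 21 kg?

758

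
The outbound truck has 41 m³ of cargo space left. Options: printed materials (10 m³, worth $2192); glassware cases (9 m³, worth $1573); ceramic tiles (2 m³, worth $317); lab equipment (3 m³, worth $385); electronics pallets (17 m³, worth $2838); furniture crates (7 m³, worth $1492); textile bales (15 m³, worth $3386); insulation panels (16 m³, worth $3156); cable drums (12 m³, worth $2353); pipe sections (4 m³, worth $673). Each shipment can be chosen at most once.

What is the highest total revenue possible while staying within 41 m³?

Greedy by ratio would take printed materials + glassware cases + furniture crates + textile bales: 41 m³ used, total 8643.
Dropping glassware cases and furniture crates frees 16 m³; slotting in insulation panels (16 m³) lifts the total to 8734 at 41 m³.

8734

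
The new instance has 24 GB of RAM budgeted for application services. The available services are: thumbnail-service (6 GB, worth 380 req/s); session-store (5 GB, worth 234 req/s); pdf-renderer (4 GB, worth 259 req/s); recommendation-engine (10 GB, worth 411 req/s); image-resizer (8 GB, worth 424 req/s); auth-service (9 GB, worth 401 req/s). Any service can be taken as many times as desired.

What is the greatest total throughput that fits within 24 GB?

Ranking by ratio (throughput/GB): pdf-renderer 64.75, thumbnail-service 63.33, image-resizer 53.00, session-store 46.80.
Best packing: 6×pdf-renderer — 24 GB, 1554 total.

1554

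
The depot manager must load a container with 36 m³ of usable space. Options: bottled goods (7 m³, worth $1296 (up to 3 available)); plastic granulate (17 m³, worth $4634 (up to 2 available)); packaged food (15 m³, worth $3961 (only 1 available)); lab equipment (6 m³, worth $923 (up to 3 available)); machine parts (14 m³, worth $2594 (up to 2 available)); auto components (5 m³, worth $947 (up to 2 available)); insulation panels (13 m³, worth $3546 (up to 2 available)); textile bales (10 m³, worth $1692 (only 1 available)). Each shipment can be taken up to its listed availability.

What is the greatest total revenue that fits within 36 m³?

Density check — insulation panels 272.77, plastic granulate 272.59, packaged food 264.07 are the best per m³.
Taking the top-ratio shipments first gives 2×auto components + 2×insulation panels for 8986 (36 m³).
The 36 m³ tied up in 2×auto components and 2×insulation panels is better spent on 2×plastic granulate — total rises to 9268 (34 m³).
That's the maximum — no swap from here does better than 9268.

9268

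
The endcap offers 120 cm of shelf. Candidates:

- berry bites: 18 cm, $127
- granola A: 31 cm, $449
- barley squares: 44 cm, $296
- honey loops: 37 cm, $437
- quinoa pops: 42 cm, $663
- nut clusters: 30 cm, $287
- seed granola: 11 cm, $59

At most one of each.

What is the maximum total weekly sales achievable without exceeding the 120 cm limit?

Best packing: granola A + honey loops + quinoa pops — 110 cm, 1549 total.
That's the maximum — no swap from here does better than 1549.

1549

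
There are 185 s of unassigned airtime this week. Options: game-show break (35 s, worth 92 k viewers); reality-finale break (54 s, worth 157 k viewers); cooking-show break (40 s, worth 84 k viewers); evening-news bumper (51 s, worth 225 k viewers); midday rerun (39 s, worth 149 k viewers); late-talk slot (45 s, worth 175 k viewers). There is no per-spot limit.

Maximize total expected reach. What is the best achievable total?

748

The ratio heuristic lands on 3×evening-news bumper (675) but leaves 32 s idle.
Dropping evening-news bumper frees 51 s; slotting in 2×midday rerun (78 s) lifts the total to 748 at 180 s.
Every other selection either busts 185 s or fails to beat 748.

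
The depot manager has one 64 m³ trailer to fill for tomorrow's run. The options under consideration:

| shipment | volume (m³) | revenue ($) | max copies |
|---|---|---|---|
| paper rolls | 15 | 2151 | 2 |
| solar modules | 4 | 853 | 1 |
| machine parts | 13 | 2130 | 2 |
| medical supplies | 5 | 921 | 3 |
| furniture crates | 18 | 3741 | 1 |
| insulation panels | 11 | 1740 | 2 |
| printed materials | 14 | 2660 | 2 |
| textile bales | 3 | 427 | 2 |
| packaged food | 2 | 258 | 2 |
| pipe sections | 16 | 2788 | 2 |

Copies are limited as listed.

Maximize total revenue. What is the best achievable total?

A density-first pass picks solar modules + 2×medical supplies + furniture crates + 2×printed materials + textile bales — 12183 at 63 m³.
The 3 m³ tied up in textile bales is better spent on 2×packaged food — total rises to 12272 (64 m³).

12272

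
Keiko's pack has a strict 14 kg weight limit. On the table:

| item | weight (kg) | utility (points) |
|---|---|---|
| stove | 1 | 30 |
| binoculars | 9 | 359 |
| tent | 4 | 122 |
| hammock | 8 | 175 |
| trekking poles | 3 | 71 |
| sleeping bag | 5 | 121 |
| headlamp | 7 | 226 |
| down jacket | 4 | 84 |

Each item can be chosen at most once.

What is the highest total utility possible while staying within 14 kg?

511

Stove + binoculars + tent uses 14 of the 14 kg and totals 511.
Nothing else within 14 kg beats 511.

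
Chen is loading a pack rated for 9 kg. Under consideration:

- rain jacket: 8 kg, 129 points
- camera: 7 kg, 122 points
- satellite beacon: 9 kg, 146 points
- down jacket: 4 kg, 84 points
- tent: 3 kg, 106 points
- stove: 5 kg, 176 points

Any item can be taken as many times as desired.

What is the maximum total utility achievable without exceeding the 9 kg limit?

Taking 3×tent: 9 kg used, 318 in utility.
No other feasible combination exceeds 318.

318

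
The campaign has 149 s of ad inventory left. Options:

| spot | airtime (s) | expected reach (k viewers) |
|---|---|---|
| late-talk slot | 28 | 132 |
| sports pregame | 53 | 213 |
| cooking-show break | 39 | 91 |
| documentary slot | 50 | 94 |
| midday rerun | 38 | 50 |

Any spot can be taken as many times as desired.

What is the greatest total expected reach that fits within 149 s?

Best packing: 5×late-talk slot — 140 s, 660 total.
Nothing else within 149 s beats 660.

660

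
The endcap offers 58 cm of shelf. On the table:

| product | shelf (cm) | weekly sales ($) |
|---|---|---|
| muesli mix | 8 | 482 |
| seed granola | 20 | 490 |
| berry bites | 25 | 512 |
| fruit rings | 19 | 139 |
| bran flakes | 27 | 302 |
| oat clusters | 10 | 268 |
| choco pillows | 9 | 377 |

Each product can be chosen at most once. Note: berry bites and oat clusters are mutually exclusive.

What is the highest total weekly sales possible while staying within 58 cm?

1617

Density check — muesli mix 60.25, choco pillows 41.89, oat clusters 26.80 are the best per cm.
Taking muesli mix + seed granola + oat clusters + choco pillows: 47 cm used, 1617 in weekly sales.
Every other selection either busts 58 cm or breaks a pairing rule or fails to beat 1617.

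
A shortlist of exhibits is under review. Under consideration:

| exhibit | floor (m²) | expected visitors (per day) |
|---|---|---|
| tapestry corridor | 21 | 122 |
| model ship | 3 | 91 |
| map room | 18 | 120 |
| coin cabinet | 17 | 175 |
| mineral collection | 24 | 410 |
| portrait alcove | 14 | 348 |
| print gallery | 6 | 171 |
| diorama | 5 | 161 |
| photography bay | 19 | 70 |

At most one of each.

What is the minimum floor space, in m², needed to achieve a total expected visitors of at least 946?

Need the lightest bundle worth ≥ 946.
model ship + coin cabinet + portrait alcove + print gallery + diorama: 946 expected visitors at 45 m².
Any bundle with less than 45 m² falls short of 946.

45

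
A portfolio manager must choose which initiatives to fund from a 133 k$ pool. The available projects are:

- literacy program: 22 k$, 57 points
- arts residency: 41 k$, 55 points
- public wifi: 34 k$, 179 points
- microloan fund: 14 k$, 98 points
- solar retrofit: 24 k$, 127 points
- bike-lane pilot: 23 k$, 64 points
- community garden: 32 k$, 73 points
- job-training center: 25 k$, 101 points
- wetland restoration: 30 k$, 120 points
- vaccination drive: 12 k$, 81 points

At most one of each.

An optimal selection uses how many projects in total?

Best achievable projected impact is 650.
One optimal bundle: public wifi + microloan fund + solar retrofit + bike-lane pilot + job-training center + vaccination drive (132 k$).
All optima have 6 projects.

6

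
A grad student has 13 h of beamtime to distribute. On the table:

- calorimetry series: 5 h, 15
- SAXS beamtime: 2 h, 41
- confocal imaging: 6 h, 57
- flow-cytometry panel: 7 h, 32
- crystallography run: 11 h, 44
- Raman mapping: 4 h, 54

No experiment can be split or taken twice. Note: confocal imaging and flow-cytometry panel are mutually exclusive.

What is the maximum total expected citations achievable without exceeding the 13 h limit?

Ranking by ratio (expected citations/h): SAXS beamtime 20.50, Raman mapping 13.50, confocal imaging 9.50.
Taking SAXS beamtime + confocal imaging + Raman mapping: 12 h used, 152 in expected citations.
Next best is SAXS beamtime + flow-cytometry panel + Raman mapping at 127 (13 h) — short by 25.

152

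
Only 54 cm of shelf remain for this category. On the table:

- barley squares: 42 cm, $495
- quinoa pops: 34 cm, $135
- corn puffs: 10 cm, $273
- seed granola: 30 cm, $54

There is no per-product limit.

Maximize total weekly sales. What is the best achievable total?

Ranking by ratio (weekly sales/cm): corn puffs 27.30, barley squares 11.79, quinoa pops 3.97, seed granola 1.80.
The ratio ordering already packs tightly: 5×corn puffs, 50 cm, 1365.

1365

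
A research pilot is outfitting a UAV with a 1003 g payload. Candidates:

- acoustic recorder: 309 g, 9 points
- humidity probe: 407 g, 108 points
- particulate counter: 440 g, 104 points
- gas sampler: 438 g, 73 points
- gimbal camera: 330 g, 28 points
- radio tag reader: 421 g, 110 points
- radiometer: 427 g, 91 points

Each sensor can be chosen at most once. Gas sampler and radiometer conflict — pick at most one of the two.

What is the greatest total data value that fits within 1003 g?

Humidity probe + radio tag reader uses 828 of the 1003 g and totals 218.
No other feasible combination exceeds 218.

218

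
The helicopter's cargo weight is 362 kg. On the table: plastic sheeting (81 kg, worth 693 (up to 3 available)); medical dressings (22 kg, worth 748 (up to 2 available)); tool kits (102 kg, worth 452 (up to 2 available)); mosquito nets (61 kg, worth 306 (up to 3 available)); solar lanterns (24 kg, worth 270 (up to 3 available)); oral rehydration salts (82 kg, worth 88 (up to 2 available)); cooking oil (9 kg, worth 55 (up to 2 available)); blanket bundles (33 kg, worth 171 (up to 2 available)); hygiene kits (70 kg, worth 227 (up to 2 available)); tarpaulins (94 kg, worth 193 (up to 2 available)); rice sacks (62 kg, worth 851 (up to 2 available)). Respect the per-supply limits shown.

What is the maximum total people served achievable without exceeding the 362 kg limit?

Ranking by ratio (people served/kg): medical dressings 34.00, rice sacks 13.73, solar lanterns 11.25, plastic sheeting 8.56.
A density-first pass picks plastic sheeting + 2×medical dressings + 3×solar lanterns + 2×cooking oil + 2×rice sacks — 4811 at 339 kg.
The 18 kg tied up in 2×cooking oil is better spent on blanket bundles — total rises to 4872 (354 kg).
That's the maximum — no swap from here does better than 4872.

4872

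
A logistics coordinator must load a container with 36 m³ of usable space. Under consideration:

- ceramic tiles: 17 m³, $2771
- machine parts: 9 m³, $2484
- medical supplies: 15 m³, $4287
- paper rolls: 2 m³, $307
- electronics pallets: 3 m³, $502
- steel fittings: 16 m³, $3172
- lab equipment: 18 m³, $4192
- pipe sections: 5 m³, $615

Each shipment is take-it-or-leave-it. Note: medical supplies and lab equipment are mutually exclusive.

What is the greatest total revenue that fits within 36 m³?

8268

Filling by ratio: machine parts + medical supplies + paper rolls + electronics pallets + pipe sections for 8195, with 2 m³ left unused.
Dropping machine parts and pipe sections frees 14 m³; slotting in steel fittings (16 m³) lifts the total to 8268 at 36 m³.
An exhaustive check of the 256 subsets confirms 8268.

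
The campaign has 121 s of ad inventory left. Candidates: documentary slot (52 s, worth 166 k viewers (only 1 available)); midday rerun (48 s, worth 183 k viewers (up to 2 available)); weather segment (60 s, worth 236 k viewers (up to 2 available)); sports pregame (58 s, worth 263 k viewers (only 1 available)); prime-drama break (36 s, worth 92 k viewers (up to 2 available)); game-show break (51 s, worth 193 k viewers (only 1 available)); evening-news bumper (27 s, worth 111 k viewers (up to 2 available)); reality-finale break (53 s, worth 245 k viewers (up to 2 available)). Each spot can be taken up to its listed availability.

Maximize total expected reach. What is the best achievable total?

508

Taking the top-ratio spots first gives 2×reality-finale break for 490 (106 s).
The 53 s tied up in reality-finale break is better spent on sports pregame — total rises to 508 (111 s).
Every other selection either busts 121 s or exceeds an availability limit or fails to beat 508.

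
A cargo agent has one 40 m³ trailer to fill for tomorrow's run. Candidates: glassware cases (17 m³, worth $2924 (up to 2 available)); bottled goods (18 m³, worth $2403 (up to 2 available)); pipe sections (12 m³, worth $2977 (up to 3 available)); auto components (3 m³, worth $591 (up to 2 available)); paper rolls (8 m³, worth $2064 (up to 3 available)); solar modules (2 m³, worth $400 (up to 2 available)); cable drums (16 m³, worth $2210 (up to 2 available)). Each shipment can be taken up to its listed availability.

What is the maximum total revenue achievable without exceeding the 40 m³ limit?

10082

A density-first pass picks pipe sections + 3×paper rolls + 2×solar modules — 9969 at 40 m³.
Dropping paper rolls and 2×solar modules frees 12 m³; slotting in pipe sections (12 m³) lifts the total to 10082 at 40 m³.
That's the maximum — no swap from here does better than 10082.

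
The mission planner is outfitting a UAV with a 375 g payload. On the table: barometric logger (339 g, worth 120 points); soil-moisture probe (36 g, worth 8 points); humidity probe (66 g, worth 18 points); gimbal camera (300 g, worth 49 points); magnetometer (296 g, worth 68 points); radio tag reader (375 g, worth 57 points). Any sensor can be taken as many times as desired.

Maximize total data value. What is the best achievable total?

By data value per g: barometric logger 0.35, humidity probe 0.27, magnetometer 0.23 lead.
Best packing: barometric logger + soil-moisture probe — 375 g, 128 total.

128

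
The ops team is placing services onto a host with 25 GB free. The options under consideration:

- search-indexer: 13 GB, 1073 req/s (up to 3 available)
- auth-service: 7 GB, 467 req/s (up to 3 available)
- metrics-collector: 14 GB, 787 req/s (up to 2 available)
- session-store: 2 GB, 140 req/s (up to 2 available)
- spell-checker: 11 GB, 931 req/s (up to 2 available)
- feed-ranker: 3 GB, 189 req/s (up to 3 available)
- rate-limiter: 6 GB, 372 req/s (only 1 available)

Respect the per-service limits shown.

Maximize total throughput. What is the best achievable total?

A density-first pass picks session-store + 2×spell-checker — 2002 at 24 GB.
Replace session-store with feed-ranker: the trade gains 49 net, giving 2051 at 25 GB.
Nothing else within 25 GB beats 2051.

2051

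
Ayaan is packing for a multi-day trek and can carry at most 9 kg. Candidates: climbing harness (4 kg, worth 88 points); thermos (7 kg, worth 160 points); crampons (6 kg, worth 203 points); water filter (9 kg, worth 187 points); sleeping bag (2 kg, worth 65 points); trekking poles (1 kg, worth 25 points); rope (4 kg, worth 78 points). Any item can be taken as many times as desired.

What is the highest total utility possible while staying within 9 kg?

293

Taking crampons + sleeping bag + trekking poles: 9 kg used, 293 in utility.
No other feasible combination exceeds 293.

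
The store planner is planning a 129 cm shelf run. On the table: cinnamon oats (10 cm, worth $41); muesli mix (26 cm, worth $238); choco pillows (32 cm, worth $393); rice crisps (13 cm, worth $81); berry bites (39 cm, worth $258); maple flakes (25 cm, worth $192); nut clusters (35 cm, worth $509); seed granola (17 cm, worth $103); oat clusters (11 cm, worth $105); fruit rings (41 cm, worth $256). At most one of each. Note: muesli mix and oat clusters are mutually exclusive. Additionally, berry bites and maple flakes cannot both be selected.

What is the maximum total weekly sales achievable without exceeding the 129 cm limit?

Best packing: cinnamon oats + muesli mix + choco pillows + maple flakes + nut clusters — 128 cm, 1373 total.
The closest alternative, muesli mix + choco pillows + maple flakes + nut clusters, reaches only 1332.

1373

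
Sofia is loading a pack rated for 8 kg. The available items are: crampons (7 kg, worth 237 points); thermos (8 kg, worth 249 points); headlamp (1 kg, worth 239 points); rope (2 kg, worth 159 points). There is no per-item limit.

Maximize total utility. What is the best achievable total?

1912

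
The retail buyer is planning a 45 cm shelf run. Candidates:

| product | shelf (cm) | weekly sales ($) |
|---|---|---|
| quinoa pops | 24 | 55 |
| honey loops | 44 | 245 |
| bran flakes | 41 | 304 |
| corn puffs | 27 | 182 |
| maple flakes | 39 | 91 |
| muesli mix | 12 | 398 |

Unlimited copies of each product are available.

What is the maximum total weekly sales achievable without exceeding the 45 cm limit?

Best packing: 3×muesli mix — 36 cm, 1194 total.
Every other selection either busts 45 cm or fails to beat 1194.

1194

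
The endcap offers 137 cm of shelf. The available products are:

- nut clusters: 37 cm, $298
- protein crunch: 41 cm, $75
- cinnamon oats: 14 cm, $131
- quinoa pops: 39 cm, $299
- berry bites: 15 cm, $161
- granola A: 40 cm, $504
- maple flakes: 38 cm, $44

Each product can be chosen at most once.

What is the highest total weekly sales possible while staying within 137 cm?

1262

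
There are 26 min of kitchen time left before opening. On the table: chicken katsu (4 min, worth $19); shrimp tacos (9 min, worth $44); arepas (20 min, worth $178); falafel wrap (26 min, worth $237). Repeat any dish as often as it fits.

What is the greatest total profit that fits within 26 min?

237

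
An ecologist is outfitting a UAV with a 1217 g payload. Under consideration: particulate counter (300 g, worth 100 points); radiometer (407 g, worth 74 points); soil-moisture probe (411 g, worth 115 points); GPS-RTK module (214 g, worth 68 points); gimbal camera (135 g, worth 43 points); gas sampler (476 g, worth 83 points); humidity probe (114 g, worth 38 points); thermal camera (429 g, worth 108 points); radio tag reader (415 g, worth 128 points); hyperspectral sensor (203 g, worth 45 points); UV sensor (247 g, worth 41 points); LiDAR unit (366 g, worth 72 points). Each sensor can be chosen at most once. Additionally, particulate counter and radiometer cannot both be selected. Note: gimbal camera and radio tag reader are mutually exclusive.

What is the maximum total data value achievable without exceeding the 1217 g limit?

364

Taking particulate counter + soil-moisture probe + GPS-RTK module + gimbal camera + humidity probe: 1174 g used, 364 in data value.
Next best is particulate counter + GPS-RTK module + gimbal camera + humidity probe + thermal camera at 357 (1192 g) — short by 7.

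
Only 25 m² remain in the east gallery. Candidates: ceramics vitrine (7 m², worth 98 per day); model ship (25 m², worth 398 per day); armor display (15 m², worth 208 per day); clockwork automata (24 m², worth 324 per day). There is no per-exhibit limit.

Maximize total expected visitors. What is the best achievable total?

398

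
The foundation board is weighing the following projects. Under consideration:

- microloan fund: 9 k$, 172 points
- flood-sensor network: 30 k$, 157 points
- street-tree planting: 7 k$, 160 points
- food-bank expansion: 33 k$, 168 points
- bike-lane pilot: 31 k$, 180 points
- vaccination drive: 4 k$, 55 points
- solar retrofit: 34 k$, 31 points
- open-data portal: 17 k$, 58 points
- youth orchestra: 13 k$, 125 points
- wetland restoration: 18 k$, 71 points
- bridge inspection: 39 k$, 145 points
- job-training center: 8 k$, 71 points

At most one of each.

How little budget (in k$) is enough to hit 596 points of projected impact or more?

55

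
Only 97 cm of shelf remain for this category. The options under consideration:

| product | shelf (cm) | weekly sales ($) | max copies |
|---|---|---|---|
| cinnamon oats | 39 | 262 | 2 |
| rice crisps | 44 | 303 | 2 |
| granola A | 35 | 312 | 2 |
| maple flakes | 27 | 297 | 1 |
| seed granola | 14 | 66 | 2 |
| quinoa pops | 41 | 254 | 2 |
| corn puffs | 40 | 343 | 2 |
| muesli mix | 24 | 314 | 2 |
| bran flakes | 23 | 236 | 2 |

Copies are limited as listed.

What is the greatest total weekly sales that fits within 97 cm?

1100

The ratio heuristic lands on maple flakes + seed granola + 2×muesli mix (991) but leaves 8 cm idle.
The 41 cm tied up in maple flakes and seed granola is better spent on 2×bran flakes — total rises to 1100 (94 cm).
That's the maximum — no swap from here does better than 1100.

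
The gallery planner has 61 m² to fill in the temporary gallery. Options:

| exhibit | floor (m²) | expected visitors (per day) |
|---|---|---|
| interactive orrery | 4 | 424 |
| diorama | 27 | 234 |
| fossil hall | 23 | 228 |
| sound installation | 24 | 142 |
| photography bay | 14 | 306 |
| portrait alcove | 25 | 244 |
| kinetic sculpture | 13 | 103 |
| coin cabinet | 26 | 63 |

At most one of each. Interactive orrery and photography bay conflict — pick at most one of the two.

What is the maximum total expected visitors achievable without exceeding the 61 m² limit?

902

Ranking by ratio (expected visitors/m²): interactive orrery 106.00, photography bay 21.86, fossil hall 9.91, portrait alcove 9.76.
Interactive orrery + diorama + portrait alcove uses 56 of the 61 m² and totals 902.
No other feasible combination exceeds 902.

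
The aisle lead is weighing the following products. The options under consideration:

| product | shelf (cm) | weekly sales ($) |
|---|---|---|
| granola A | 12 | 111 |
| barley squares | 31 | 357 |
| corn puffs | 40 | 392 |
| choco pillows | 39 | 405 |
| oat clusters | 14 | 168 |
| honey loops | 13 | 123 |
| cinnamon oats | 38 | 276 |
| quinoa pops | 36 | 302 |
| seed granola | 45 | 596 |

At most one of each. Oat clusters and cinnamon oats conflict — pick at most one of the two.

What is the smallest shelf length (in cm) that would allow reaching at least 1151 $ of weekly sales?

98

Minimise cm subject to total weekly sales ≥ 1151.
choco pillows + oat clusters + seed granola: 1169 weekly sales at 98 cm.
No combination under 98 cm hits 1151.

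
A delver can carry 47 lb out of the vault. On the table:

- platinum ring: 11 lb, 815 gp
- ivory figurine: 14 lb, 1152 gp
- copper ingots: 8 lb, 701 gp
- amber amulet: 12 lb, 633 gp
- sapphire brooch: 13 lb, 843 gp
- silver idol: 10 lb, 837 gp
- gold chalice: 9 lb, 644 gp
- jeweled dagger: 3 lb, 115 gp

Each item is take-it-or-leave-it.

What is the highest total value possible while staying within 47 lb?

3620

Taking platinum ring + ivory figurine + copper ingots + silver idol + jeweled dagger: 46 lb used, 3620 in value.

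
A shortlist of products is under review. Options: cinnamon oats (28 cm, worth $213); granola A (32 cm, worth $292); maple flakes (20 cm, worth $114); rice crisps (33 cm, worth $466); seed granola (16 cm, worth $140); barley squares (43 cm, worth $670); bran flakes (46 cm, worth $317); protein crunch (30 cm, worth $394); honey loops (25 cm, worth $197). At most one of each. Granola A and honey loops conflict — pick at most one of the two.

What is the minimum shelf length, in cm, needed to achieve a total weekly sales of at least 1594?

Look for the lowest-shelf combination reaching 1594.
Taking rice crisps + seed granola + barley squares + protein crunch gives 1670 (≥ 1594) for 122 cm.
Below 122 cm the best achievable stays under 1594.

122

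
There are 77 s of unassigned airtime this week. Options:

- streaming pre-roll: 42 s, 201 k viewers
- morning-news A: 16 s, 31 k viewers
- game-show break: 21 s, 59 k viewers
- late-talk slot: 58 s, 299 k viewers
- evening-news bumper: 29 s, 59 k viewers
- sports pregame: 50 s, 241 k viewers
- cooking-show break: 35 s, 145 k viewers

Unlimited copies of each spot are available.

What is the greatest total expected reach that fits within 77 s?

346

A density-first pass picks morning-news A + late-talk slot — 330 at 74 s.
Replace morning-news A and late-talk slot with streaming pre-roll + cooking-show break: the trade gains 16 net, giving 346 at 77 s.
That's the maximum — no swap from here does better than 346.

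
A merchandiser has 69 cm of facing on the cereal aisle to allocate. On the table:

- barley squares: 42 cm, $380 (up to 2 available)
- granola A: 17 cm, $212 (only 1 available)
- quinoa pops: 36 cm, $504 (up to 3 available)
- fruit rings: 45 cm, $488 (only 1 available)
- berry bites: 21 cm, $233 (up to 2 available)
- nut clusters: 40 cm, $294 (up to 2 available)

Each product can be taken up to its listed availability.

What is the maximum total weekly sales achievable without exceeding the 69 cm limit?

737

The ratio heuristic lands on granola A + quinoa pops (716) but leaves 16 cm idle.
Replace granola A with berry bites: the trade gains 21 net, giving 737 at 57 cm.
No other feasible combination exceeds 737.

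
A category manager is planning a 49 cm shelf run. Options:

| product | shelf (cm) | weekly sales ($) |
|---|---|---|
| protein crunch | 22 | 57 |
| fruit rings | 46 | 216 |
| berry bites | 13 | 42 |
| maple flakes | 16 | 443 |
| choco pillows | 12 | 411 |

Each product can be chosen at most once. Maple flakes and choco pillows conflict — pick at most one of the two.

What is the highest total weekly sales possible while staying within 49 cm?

510

Taking protein crunch + berry bites + choco pillows: 47 cm used, 510 in weekly sales.
The closest alternative, protein crunch + maple flakes, reaches only 500.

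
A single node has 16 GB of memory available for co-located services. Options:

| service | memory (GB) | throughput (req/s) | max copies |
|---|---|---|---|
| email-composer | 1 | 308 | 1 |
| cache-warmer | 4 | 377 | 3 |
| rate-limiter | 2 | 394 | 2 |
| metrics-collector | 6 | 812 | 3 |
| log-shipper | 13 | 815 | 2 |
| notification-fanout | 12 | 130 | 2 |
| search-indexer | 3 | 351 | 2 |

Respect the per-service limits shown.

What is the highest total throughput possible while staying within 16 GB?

By throughput per GB: email-composer 308.00, rate-limiter 197.00, metrics-collector 135.33, search-indexer 117.00 lead.
Filling by ratio: email-composer + 2×rate-limiter + metrics-collector + search-indexer for 2259, with 2 GB left unused.
Replace email-composer and search-indexer with metrics-collector: the trade gains 153 net, giving 2412 at 16 GB.
No other feasible combination exceeds 2412.

2412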